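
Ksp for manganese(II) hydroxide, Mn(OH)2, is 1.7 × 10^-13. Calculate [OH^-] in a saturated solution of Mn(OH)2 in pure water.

[OH^-] ≈ 7.0 × 10^-5 M

Mn(OH)2(s) ⇌ Mn^2+ + 2 OH^-
Ksp = [Mn^2+][OH^-]^2
With molar solubility s: [Mn^2+] = s, [OH^-] = 2s.
So Ksp = s × (2s)^2 = 4s^3
s = (1.7 × 10^-13 / 4)^(1/3) = 3.49 × 10^-5 M
[OH^-] = 2s = 7.0 × 10^-5 M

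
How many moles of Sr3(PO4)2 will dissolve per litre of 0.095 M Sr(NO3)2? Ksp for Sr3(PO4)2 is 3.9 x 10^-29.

Sr3(PO4)2(s) ⇌ 3 Sr^2+ + 2 PO4^3-
Ksp = [Sr^2+]^3[PO4^3-]^2
Let s be the molar solubility in this solution. [Sr^2+] = 0.095 + 3s ≈ 0.095, [PO4^3-] = 2s (Ksp is small, so little additional dissolves).
Ksp ≈ (0.095)^3 × (2s)^2
s = 1.1 × 10^-13 M
Check: 3s = 3.2 × 10^-13 ≪ 0.095, so the approximation is valid.

1.1 × 10^-13 M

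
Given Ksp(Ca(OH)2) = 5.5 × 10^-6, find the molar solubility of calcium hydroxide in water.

Ca(OH)2(s) <=> Ca^2+ + 2 OH^-
Ksp = [Ca^2+][OH^-]^2
If s mol/L of Ca(OH)2 dissolves, [Ca^2+] = s and [OH^-] = 2s.
Substituting: Ksp = s(2s)^2 = 4s^3
Solving, s = (5.5 × 10^-6/4)^(1/3) = 1.1 × 10^-2 M

s = 1.1 x 10^-2 M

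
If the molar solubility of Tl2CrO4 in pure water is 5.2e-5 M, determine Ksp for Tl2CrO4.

Tl2CrO4(s) <=> 2 Tl^+(aq) + CrO4^2-(aq)
With molar solubility s: [Tl^+] = 2s, [CrO4^2-] = s.
Ksp = [Tl^+]^2[CrO4^2-]
Substituting: Ksp = (2s)^2s = 4s^3
Ksp = 4 × (5.2 × 10^-5)^3 = 5.6 × 10^-13

5.6e-13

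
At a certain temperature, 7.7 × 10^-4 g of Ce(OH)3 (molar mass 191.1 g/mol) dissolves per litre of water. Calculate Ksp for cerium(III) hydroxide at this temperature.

Molar solubility s = (7.7 x 10^-4 g/L) / (191.1 g/mol) = 4.03 x 10^-6 M.
Ce(OH)3(s) ⇌ Ce^3+ + 3 OH^-
If s mol/L of Ce(OH)3 dissolves, [Ce^3+] = s and [OH^-] = 3s.
Ksp = [Ce^3+][OH^-]^3
So Ksp = s × (3s)^3 = 27s^4
With s = 4.03 × 10^-6: Ksp = 7.1 x 10^-21

7.1 x 10^-21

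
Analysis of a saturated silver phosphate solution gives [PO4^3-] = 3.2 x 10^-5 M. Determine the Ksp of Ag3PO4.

Ksp = 2.8 x 10^-17

Ag3PO4(s) ⇌ 3 Ag^+(aq) + PO4^3-(aq)
Stoichiometry gives [Ag^+] = (3/1)[PO4^3-] = 9.60 x 10^-5 M.
Ksp = [Ag^+]^3[PO4^3-]
Ksp = (9.60 x 10^-5)^3 × 3.2 × 10^-5 = 2.8 x 10^-17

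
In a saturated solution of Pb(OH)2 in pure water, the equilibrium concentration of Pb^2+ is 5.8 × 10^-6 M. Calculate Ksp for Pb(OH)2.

Ksp = 7.8e-16

Pb(OH)2(s) ⇌ Pb^2+ + 2 OH^-
Stoichiometry gives [OH^-] = (2/1)[Pb^2+] = 1.16 x 10^-5 M.
Ksp = [Pb^2+][OH^-]^2
Ksp = 5.8 x 10^-6 × (1.16 x 10^-5)^2 = 7.8 x 10^-16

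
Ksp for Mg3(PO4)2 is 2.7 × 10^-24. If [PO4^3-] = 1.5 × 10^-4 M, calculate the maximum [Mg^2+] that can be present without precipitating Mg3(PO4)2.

4.9 x 10^-6 M

Mg3(PO4)2(s) ⇌ 3 Mg^2+ + 2 PO4^3-
Ksp = [Mg^2+]^3[PO4^3-]^2
Precipitation begins when Q = Ksp. With [PO4^3-] = 1.5 × 10^-4 M:
2.7 × 10^-24 = (1.5 × 10^-4)^2 × [Mg^2+]^3
[Mg^2+] = (2.7 × 10^-24 / 2.25 x 10^-8)^(1/3) = 4.9 × 10^-6 M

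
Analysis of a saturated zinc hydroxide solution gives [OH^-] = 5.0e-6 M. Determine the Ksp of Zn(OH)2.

Ksp ≈ 6.3 x 10^-17

Zn(OH)2(s) ⇌ Zn^2+(aq) + 2 OH^-(aq)
Stoichiometry gives [Zn^2+] = (1/2)[OH^-] = 2.50 x 10^-6 M.
Ksp = [Zn^2+][OH^-]^2
Ksp = 2.50 × 10^-6 × (5.0 × 10^-6)^2 = 6.3 × 10^-17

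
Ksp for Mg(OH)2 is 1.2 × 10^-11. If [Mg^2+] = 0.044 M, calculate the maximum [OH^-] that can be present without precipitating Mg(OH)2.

[OH^-] = 1.7 x 10^-5 M

Mg(OH)2(s) ⇌ Mg^2+ + 2 OH^-
Ksp = [Mg^2+][OH^-]^2
Precipitation begins when Q = Ksp. With [Mg^2+] = 0.044 M:
1.2 × 10^-11 = (0.044) × [OH^-]^2
[OH^-] = (1.2 × 10^-11 / 4.4 × 10^-2)^(1/2) = 1.7 × 10^-5 M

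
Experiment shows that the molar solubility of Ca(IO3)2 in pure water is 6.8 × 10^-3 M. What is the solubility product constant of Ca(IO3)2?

1.3e-6

Ca(IO3)2(s) ⇌ Ca^2+(aq) + 2 IO3^-(aq)
Let s = molar solubility. Then [Ca^2+] = s and [IO3^-] = 2s.
Ksp = [Ca^2+][IO3^-]^2
So Ksp = s × (2s)^2 = 4s^3
With s = 6.8 × 10^-3: Ksp = 1.3 × 10^-6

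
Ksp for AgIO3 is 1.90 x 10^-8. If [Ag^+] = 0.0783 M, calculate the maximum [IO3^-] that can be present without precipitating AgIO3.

AgIO3(s) ⇌ Ag^+ + IO3^-
Ksp = [Ag^+][IO3^-]
Precipitation begins when Q = Ksp. With [Ag^+] = 0.0783 M:
1.90 x 10^-8 = (0.0783) × [IO3^-]
[IO3^-] = (1.90 x 10^-8 / 7.83 × 10^-2) = 2.43 x 10^-7 M

2.43 × 10^-7 M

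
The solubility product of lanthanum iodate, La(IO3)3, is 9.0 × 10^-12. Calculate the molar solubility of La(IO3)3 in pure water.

s ≈ 7.6 x 10^-4 M

La(IO3)3(s) ⇌ La^3+(aq) + 3 IO3^-(aq)
Ksp = [La^3+][IO3^-]^3
For each mole of La(IO3)3 that dissolves: [La^3+] = s, [IO3^-] = 3s.
So Ksp = s × (3s)^3 = 27s^4
s^4 = 9.0 × 10^-12 / 27, so s = 7.6 × 10^-4 M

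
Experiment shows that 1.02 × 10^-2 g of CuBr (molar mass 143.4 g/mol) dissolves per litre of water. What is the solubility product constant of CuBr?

Ksp ≈ 5.06 × 10^-9

Molar solubility s = (1.02 × 10^-2 g/L) / (143.4 g/mol) = 7.113 × 10^-5 M.
CuBr(s) ⇌ Cu^+ + Br^-
If s mol/L of CuBr dissolves, [Cu^+] = s and [Br^-] = s.
Ksp = [Cu^+][Br^-]
Ksp = (s)(s) = s^2
With s = 7.113 × 10^-5: Ksp = 5.06 × 10^-9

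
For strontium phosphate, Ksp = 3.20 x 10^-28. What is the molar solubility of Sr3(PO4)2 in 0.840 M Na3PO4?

s ≈ 2.56e-10 M

Sr3(PO4)2(s) <=> 3 Sr^2+(aq) + 2 PO4^3-(aq)
Ksp = [Sr^2+]^3[PO4^3-]^2
Let s be the molar solubility in this solution. [Sr^2+] = 3s, [PO4^3-] = 0.840 + 2s ≈ 0.840 (common-ion effect: PO4^3- is already 0.840 M).
Ksp ≈ (3s)^3 × (0.840)^2
s = 2.56 x 10^-10 M
Check: 2s = 5.1 x 10^-10 ≪ 0.840, so the approximation is valid.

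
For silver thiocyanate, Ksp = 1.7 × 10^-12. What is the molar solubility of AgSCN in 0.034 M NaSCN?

s ≈ 5.0e-11 M

AgSCN(s) ⇌ Ag^+(aq) + SCN^-(aq)
Ksp = [Ag^+][SCN^-]
Let s be the molar solubility in this solution. [Ag^+] = s, [SCN^-] = 0.034 + s ≈ 0.034 (since SCN^- from NaSCN dominates).
Ksp ≈ s × 0.034
s = 5.0 × 10^-11 M
Check: s = 5.0 × 10^-11 ≪ 0.034, so the approximation is valid.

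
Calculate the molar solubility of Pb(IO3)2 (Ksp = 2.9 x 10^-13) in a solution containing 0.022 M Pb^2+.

Pb(IO3)2(s) ⇌ Pb^2+ + 2 IO3^-
Ksp = [Pb^2+][IO3^-]^2
Let s be the molar solubility in this solution. [Pb^2+] = 0.022 + s ≈ 0.022, [IO3^-] = 2s (Ksp is small, so little additional dissolves).
Ksp ≈ 0.022 × (2s)^2
s = 1.8 × 10^-6 M
Check: s = 1.8 × 10^-6 ≪ 0.022, so the approximation is valid.

1.8 x 10^-6 M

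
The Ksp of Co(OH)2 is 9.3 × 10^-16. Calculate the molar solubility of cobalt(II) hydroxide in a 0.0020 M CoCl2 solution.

s = 3.4e-7 M

Co(OH)2(s) ⇌ Co^2+(aq) + 2 OH^-(aq)
Ksp = [Co^2+][OH^-]^2
Let s = moles of Co(OH)2 that dissolve per litre. [Co^2+] = 0.0020 + s ≈ 0.0020, [OH^-] = 2s (common-ion effect: Co^2+ is already 0.0020 M).
Ksp ≈ 0.0020 × (2s)^2
s = 3.4 x 10^-7 M
Check: s = 3.4 × 10^-7 ≪ 0.0020, so the approximation is valid.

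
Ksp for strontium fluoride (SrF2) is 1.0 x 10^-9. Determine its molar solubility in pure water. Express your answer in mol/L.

s ≈ 6.3 × 10^-4 M

SrF2(s) <=> Sr^2+ + 2 F^-
Ksp = [Sr^2+][F^-]^2
With molar solubility s: [Sr^2+] = s, [F^-] = 2s.
Substituting: Ksp = s(2s)^2 = 4s^3
Solving, s = (1.0 x 10^-9/4)^(1/3) = 6.3 x 10^-4 M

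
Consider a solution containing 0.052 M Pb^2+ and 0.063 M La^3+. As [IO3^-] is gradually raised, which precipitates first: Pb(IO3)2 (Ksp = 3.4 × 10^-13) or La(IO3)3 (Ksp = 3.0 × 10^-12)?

Pb(IO3)2

Each salt begins to precipitate when Q = Ksp, i.e. when [IO3^-] reaches its threshold.
For Pb(IO3)2: 3.4 × 10^-13 = 0.052 × [IO3^-]^2  ⇒  [IO3^-] = 2.6 × 10^-6 M.
For La(IO3)3: 3.0 × 10^-12 = 0.063 × [IO3^-]^3  ⇒  [IO3^-] = 3.6 x 10^-4 M.
The salt with the lower threshold [IO3^-] precipitates first: Pb(IO3)2.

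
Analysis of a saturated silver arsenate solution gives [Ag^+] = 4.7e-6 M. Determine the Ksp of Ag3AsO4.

Ag3AsO4(s) <=> 3 Ag^+ + AsO4^3-
Stoichiometry gives [AsO4^3-] = (1/3)[Ag^+] = 1.57 × 10^-6 M.
Ksp = [Ag^+]^3[AsO4^3-]
Ksp = (4.7 x 10^-6)^3 × 1.57 × 10^-6 = 1.6 × 10^-22

1.6 x 10^-22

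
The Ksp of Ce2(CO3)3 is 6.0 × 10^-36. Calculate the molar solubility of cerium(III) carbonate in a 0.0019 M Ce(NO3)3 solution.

Ce2(CO3)3(s) <=> 2 Ce^3+ + 3 CO3^2-
Ksp = [Ce^3+]^2[CO3^2-]^3
If s mol/L dissolves here, [Ce^3+] = 0.0019 + 2s ≈ 0.0019, [CO3^2-] = 3s (Ksp is small, so little additional dissolves).
Ksp ≈ (0.0019)^2 × (3s)^3
s = 3.9 x 10^-11 M
Check: 2s = 7.9 × 10^-11 ≪ 0.0019, so the approximation is valid.

3.9 × 10^-11 M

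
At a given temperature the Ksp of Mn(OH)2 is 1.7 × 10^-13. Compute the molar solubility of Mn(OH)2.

3.5 x 10^-5 M

Mn(OH)2(s) <=> Mn^2+ + 2 OH^-
Ksp = [Mn^2+][OH^-]^2
For each mole of Mn(OH)2 that dissolves: [Mn^2+] = s, [OH^-] = 2s.
Ksp = s(2s)^2 = 4s^3
s^3 = 1.7 × 10^-13 / 4, so s = 3.5 x 10^-5 M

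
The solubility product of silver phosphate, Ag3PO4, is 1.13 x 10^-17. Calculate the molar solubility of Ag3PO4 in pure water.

2.54e-5 M

Ag3PO4(s) <=> 3 Ag^+(aq) + PO4^3-(aq)
Ksp = [Ag^+]^3[PO4^3-]
For each mole of Ag3PO4 that dissolves: [Ag^+] = 3s, [PO4^3-] = s.
So Ksp = (3s)^3 × s = 27s^4
s = (1.13 x 10^-17 / 27)^(1/4) = 2.54 x 10^-5 M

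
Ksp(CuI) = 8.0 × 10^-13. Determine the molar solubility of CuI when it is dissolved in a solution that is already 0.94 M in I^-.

s = 8.5 x 10^-13 M

CuI(s) <=> Cu^+ + I^-
Ksp = [Cu^+][I^-]
Let s be the molar solubility in this solution. [Cu^+] = s, [I^-] = 0.94 + s ≈ 0.94 (since the I^- already present dominates).
Ksp ≈ s × 0.94
s = 8.5 × 10^-13 M
Check: s = 8.5 × 10^-13 ≪ 0.94, so the approximation is valid.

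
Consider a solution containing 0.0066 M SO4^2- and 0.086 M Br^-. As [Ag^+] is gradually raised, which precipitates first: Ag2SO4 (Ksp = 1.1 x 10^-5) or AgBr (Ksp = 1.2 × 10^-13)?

AgBr

Each salt begins to precipitate when Q = Ksp, i.e. when [Ag^+] reaches its threshold.
For Ag2SO4: 1.1 x 10^-5 = 0.0066 × [Ag^+]^2  ⇒  [Ag^+] = 4.1 × 10^-2 M.
For AgBr: 1.2 × 10^-13 = 0.086 × [Ag^+]  ⇒  [Ag^+] = 1.4 x 10^-12 M.
The salt with the lower threshold [Ag^+] precipitates first: AgBr.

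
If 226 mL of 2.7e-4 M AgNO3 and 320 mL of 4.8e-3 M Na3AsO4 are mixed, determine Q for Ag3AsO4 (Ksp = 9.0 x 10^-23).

3.9 × 10^-15

Total volume = 226 + 320 = 546 mL.
[Ag^+] = 2.7 × 10^-4 × (226/546) = 1.12 × 10^-4 M
[AsO4^3-] = 4.8 x 10^-3 × (320/546) = 2.81 × 10^-3 M
Ag3AsO4(s) ⇌ 3 Ag^+(aq) + AsO4^3-(aq), so Q = [Ag^+]^3[AsO4^3-]
Q = (1.12 × 10^-4)^3(2.81 x 10^-3) = 3.9 × 10^-15
Q > Ksp, so Ag3AsO4 will precipitate.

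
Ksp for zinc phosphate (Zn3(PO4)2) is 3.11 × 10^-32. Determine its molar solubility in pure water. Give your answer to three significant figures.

Zn3(PO4)2(s) ⇌ 3 Zn^2+ + 2 PO4^3-
Ksp = [Zn^2+]^3[PO4^3-]^2
If s mol/L of Zn3(PO4)2 dissolves, [Zn^2+] = 3s and [PO4^3-] = 2s.
Ksp = (3s)^3(2s)^2 = 108s^5
s = (3.11 × 10^-32 / 108)^(1/5) = 1.96 × 10^-7 M

s ≈ 1.96e-7 M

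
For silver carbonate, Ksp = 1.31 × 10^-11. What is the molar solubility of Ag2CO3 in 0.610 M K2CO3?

2.32 x 10^-6 M

Ag2CO3(s) <=> 2 Ag^+(aq) + CO3^2-(aq)
Ksp = [Ag^+]^2[CO3^2-]
Let s be the molar solubility in this solution. [Ag^+] = 2s, [CO3^2-] = 0.610 + s ≈ 0.610 (since CO3^2- from K2CO3 dominates).
Ksp ≈ (2s)^2 × 0.610
s = 2.32 x 10^-6 M
Check: s = 2.3 × 10^-6 ≪ 0.610, so the approximation is valid.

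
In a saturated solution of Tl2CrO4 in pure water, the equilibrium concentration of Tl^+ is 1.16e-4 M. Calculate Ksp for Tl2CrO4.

7.80e-13

Tl2CrO4(s) ⇌ 2 Tl^+(aq) + CrO4^2-(aq)
Stoichiometry gives [CrO4^2-] = (1/2)[Tl^+] = 5.800 × 10^-5 M.
Ksp = [Tl^+]^2[CrO4^2-]
Ksp = (1.16 × 10^-4)^2 × 5.800 × 10^-5 = 7.80 × 10^-13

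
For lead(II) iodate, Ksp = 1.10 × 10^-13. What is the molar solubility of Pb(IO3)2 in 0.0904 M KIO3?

1.35 × 10^-11 M

Pb(IO3)2(s) ⇌ Pb^2+(aq) + 2 IO3^-(aq)
Ksp = [Pb^2+][IO3^-]^2
If s mol/L dissolves here, [Pb^2+] = s, [IO3^-] = 0.0904 + 2s ≈ 0.0904 (common-ion effect: IO3^- is already 0.0904 M).
Ksp ≈ s × (0.0904)^2
s = 1.35 × 10^-11 M
Check: 2s = 2.7 x 10^-11 ≪ 0.0904, so the approximation is valid.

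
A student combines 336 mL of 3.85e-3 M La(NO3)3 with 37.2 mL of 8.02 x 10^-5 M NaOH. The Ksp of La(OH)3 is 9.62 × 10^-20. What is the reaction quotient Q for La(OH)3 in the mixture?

Total volume = 336 + 37.2 = 373.2 mL.
[La^3+] = 3.85 x 10^-3 × (336/373.2) = 3.466 × 10^-3 M
[OH^-] = 8.02 x 10^-5 × (37.2/373.2) = 7.994 × 10^-6 M
La(OH)3(s) ⇌ La^3+(aq) + 3 OH^-(aq), so Q = [La^3+][OH^-]^3
Q = (3.466 × 10^-3)(7.994 x 10^-6)^3 = 1.77 × 10^-18
Q > Ksp, so La(OH)3 will precipitate.

1.77 × 10^-18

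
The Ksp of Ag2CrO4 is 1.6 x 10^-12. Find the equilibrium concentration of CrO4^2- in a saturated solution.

[CrO4^2-] ≈ 7.4 × 10^-5 M

Ag2CrO4(s) ⇌ 2 Ag^+ + CrO4^2-
Ksp = [Ag^+]^2[CrO4^2-]
For each mole of Ag2CrO4 that dissolves: [Ag^+] = 2s, [CrO4^2-] = s.
So Ksp = (2s)^2 × s = 4s^3
s^3 = 1.6 x 10^-12 / 4, so s = 7.37 x 10^-5 M
[CrO4^2-] = s = 7.4 x 10^-5 M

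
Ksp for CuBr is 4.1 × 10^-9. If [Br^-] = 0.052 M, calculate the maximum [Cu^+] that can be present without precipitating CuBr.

[Cu^+] = 7.9 x 10^-8 M

CuBr(s) <=> Cu^+ + Br^-
Ksp = [Cu^+][Br^-]
Precipitation begins when Q = Ksp. With [Br^-] = 0.052 M:
4.1 × 10^-9 = (0.052) × [Cu^+]
[Cu^+] = (4.1 × 10^-9 / 5.2 × 10^-2) = 7.9 x 10^-8 M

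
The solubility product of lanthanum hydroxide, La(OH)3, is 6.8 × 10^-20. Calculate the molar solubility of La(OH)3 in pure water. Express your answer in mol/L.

La(OH)3(s) ⇌ La^3+ + 3 OH^-
Ksp = [La^3+][OH^-]^3
Let s = molar solubility. Then [La^3+] = s and [OH^-] = 3s.
So Ksp = s × (3s)^3 = 27s^4
s^4 = 6.8 × 10^-20 / 27, so s = 7.1 × 10^-6 M

s = 7.1 x 10^-6 M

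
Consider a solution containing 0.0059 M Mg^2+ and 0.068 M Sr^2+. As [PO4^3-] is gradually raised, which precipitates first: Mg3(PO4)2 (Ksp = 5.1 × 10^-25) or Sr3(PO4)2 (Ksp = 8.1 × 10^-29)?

Precipitation of each salt starts when its ion product equals its Ksp.
For Mg3(PO4)2: 5.1 × 10^-25 = (0.0059)^3 × [PO4^3-]^2  ⇒  [PO4^3-] = 1.6 x 10^-9 M.
For Sr3(PO4)2: 8.1 × 10^-29 = (0.068)^3 × [PO4^3-]^2  ⇒  [PO4^3-] = 5.1 × 10^-13 M.
The salt with the lower threshold [PO4^3-] precipitates first: Sr3(PO4)2.

Sr3(PO4)2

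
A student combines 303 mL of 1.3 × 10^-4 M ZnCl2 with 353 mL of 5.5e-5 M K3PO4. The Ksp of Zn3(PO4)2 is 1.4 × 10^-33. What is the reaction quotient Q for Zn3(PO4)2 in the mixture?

Total volume = 303 + 353 = 656 mL.
[Zn^2+] = 1.3 × 10^-4 × (303/656) = 6.00 × 10^-5 M
[PO4^3-] = 5.5 x 10^-5 × (353/656) = 2.96 x 10^-5 M
Zn3(PO4)2(s) ⇌ 3 Zn^2+ + 2 PO4^3-, so Q = [Zn^2+]^3[PO4^3-]^2
Q = (6.00 × 10^-5)^3(2.96 x 10^-5)^2 = 1.9 × 10^-22
Q > Ksp, so Zn3(PO4)2 will precipitate.

1.9e-22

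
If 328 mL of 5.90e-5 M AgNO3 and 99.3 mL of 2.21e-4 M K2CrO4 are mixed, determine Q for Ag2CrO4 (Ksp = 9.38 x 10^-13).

Total volume = 328 + 99.3 = 427.3 mL.
[Ag^+] = 5.90 x 10^-5 × (328/427.3) = 4.529 x 10^-5 M
[CrO4^2-] = 2.21 × 10^-4 × (99.3/427.3) = 5.136 × 10^-5 M
Ag2CrO4(s) <=> 2 Ag^+ + CrO4^2-, so Q = [Ag^+]^2[CrO4^2-]
Q = (4.529 × 10^-5)^2(5.136 x 10^-5) = 1.05 x 10^-13
Q < Ksp, so no precipitate of Ag2CrO4 forms.

1.05e-13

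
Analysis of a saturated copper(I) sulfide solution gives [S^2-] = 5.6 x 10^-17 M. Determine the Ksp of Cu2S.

Cu2S(s) <=> 2 Cu^+(aq) + S^2-(aq)
Stoichiometry gives [Cu^+] = (2/1)[S^2-] = 1.12 x 10^-16 M.
Ksp = [Cu^+]^2[S^2-]
Ksp = (1.12 × 10^-16)^2 × 5.6 x 10^-17 = 7.0 × 10^-49

Ksp ≈ 7.0 × 10^-49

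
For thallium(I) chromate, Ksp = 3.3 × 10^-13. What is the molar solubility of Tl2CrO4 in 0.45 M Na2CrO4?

Tl2CrO4(s) ⇌ 2 Tl^+ + CrO4^2-
Ksp = [Tl^+]^2[CrO4^2-]
If s mol/L dissolves here, [Tl^+] = 2s, [CrO4^2-] = 0.45 + s ≈ 0.45 (common-ion effect: CrO4^2- is already 0.45 M).
Ksp ≈ (2s)^2 × 0.45
s = 4.3 × 10^-7 M
Check: s = 4.3 × 10^-7 ≪ 0.45, so the approximation is valid.

4.3 x 10^-7 M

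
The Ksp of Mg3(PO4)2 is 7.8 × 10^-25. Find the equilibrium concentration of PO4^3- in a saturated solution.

Mg3(PO4)2(s) ⇌ 3 Mg^2+ + 2 PO4^3-
Ksp = [Mg^2+]^3[PO4^3-]^2
With molar solubility s: [Mg^2+] = 3s, [PO4^3-] = 2s.
So Ksp = (3s)^3 × (2s)^2 = 108s^5
s^5 = 7.8 × 10^-25 / 108, so s = 5.91 × 10^-6 M
[PO4^3-] = 2s = 1.2 × 10^-5 M

1.2 x 10^-5 M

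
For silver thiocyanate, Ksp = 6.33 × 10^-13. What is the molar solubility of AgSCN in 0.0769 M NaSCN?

AgSCN(s) ⇌ Ag^+ + SCN^-
Ksp = [Ag^+][SCN^-]
Let s be the molar solubility in this solution. [Ag^+] = s, [SCN^-] = 0.0769 + s ≈ 0.0769 (common-ion effect: SCN^- is already 0.0769 M).
Ksp ≈ s × 0.0769
s = 8.23 × 10^-12 M
Check: s = 8.2 × 10^-12 ≪ 0.0769, so the approximation is valid.

8.23 × 10^-12 M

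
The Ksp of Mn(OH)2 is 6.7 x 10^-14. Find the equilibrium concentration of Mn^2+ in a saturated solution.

Mn(OH)2(s) ⇌ Mn^2+(aq) + 2 OH^-(aq)
Ksp = [Mn^2+][OH^-]^2
Let s = molar solubility. Then [Mn^2+] = s and [OH^-] = 2s.
Substituting: Ksp = s(2s)^2 = 4s^3
s^3 = 6.7 x 10^-14 / 4, so s = 2.56 × 10^-5 M
[Mn^2+] = s = 2.6 x 10^-5 M

[Mn^2+] ≈ 2.6e-5 M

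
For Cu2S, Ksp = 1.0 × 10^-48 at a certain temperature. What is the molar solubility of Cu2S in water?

Cu2S(s) ⇌ 2 Cu^+(aq) + S^2-(aq)
Ksp = [Cu^+]^2[S^2-]
For each mole of Cu2S that dissolves: [Cu^+] = 2s, [S^2-] = s.
Substituting: Ksp = (2s)^2s = 4s^3
s = (1.0 × 10^-48 / 4)^(1/3) = 6.3 × 10^-17 M

s ≈ 6.3e-17 M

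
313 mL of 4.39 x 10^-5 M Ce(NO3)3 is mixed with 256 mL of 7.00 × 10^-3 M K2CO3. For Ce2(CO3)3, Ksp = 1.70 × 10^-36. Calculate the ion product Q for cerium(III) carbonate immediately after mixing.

Total volume = 313 + 256 = 569 mL.
[Ce^3+] = 4.39 x 10^-5 × (313/569) = 2.415 x 10^-5 M
[CO3^2-] = 7.00 × 10^-3 × (256/569) = 3.149 × 10^-3 M
Ce2(CO3)3(s) ⇌ 2 Ce^3+ + 3 CO3^2-, so Q = [Ce^3+]^2[CO3^2-]^3
Q = (2.415 × 10^-5)^2(3.149 × 10^-3)^3 = 1.82 × 10^-17
Q > Ksp, so Ce2(CO3)3 will precipitate.

1.82 × 10^-17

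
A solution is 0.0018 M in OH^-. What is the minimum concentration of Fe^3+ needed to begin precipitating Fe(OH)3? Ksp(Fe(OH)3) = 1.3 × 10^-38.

Fe(OH)3(s) ⇌ Fe^3+ + 3 OH^-
Ksp = [Fe^3+][OH^-]^3
Precipitation begins when Q = Ksp. With [OH^-] = 0.0018 M:
1.3 × 10^-38 = (0.0018)^3 × [Fe^3+]
[Fe^3+] = (1.3 × 10^-38 / 5.83 × 10^-9) = 2.2 × 10^-30 M

[Fe^3+] = 2.2 × 10^-30 M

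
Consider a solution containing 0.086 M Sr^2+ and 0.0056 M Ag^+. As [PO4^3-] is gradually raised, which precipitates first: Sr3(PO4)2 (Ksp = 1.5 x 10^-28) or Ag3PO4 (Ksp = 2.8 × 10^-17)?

Each salt begins to precipitate when Q = Ksp, i.e. when [PO4^3-] reaches its threshold.
For Sr3(PO4)2: 1.5 x 10^-28 = (0.086)^3 × [PO4^3-]^2  ⇒  [PO4^3-] = 4.9 × 10^-13 M.
For Ag3PO4: 2.8 × 10^-17 = (0.0056)^3 × [PO4^3-]  ⇒  [PO4^3-] = 1.6 × 10^-10 M.
The salt with the lower threshold [PO4^3-] precipitates first: Sr3(PO4)2.

Sr3(PO4)2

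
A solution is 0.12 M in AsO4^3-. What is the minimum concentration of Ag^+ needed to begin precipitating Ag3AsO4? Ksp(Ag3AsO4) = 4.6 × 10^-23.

[Ag^+] = 7.3 × 10^-8 M

Ag3AsO4(s) ⇌ 3 Ag^+ + AsO4^3-
Ksp = [Ag^+]^3[AsO4^3-]
Precipitation begins when Q = Ksp. With [AsO4^3-] = 0.12 M:
4.6 × 10^-23 = (0.12) × [Ag^+]^3
[Ag^+] = (4.6 × 10^-23 / 1.2 × 10^-1)^(1/3) = 7.3 × 10^-8 M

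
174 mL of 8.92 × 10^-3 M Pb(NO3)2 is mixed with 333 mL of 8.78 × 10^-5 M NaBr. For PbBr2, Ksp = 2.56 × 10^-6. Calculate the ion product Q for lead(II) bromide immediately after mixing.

1.02e-11

Total volume = 174 + 333 = 507 mL.
[Pb^2+] = 8.92 × 10^-3 × (174/507) = 3.061 x 10^-3 M
[Br^-] = 8.78 × 10^-5 × (333/507) = 5.767 × 10^-5 M
PbBr2(s) <=> Pb^2+ + 2 Br^-, so Q = [Pb^2+][Br^-]^2
Q = (3.061 x 10^-3)(5.767 x 10^-5)^2 = 1.02 x 10^-11
Q < Ksp, so no precipitate of PbBr2 forms.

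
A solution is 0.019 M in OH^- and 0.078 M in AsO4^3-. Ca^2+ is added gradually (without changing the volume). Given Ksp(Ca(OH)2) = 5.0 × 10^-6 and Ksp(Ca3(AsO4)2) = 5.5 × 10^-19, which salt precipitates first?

Precipitation of each salt starts when its ion product equals its Ksp.
For Ca(OH)2: 5.0 × 10^-6 = (0.019)^2 × [Ca^2+]  ⇒  [Ca^2+] = 1.4 × 10^-2 M.
For Ca3(AsO4)2: 5.5 × 10^-19 = (0.078)^2 × [Ca^2+]^3  ⇒  [Ca^2+] = 4.5 × 10^-6 M.
The salt with the lower threshold [Ca^2+] precipitates first: Ca3(AsO4)2.

Ca3(AsO4)2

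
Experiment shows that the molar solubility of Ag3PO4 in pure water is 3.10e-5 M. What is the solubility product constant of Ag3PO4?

2.49e-17

Ag3PO4(s) ⇌ 3 Ag^+ + PO4^3-
Let s = molar solubility. Then [Ag^+] = 3s and [PO4^3-] = s.
Ksp = [Ag^+]^3[PO4^3-]
Substituting: Ksp = (3s)^3s = 27s^4
Ksp = 27 × (3.10 × 10^-5)^4 = 2.49 x 10^-17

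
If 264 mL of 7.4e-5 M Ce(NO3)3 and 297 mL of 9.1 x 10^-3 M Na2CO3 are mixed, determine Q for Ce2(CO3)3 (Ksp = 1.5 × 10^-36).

Total volume = 264 + 297 = 561 mL.
[Ce^3+] = 7.4 × 10^-5 × (264/561) = 3.48 x 10^-5 M
[CO3^2-] = 9.1 × 10^-3 × (297/561) = 4.82 × 10^-3 M
Ce2(CO3)3(s) ⇌ 2 Ce^3+ + 3 CO3^2-, so Q = [Ce^3+]^2[CO3^2-]^3
Q = (3.48 × 10^-5)^2(4.82 × 10^-3)^3 = 1.4 x 10^-16
Q > Ksp, so Ce2(CO3)3 will precipitate.

1.4e-16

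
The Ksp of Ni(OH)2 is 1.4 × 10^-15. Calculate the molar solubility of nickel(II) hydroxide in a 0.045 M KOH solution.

Ni(OH)2(s) ⇌ Ni^2+(aq) + 2 OH^-(aq)
Ksp = [Ni^2+][OH^-]^2
If s mol/L dissolves here, [Ni^2+] = s, [OH^-] = 0.045 + 2s ≈ 0.045 (Ksp is small, so little additional dissolves).
Ksp ≈ s × (0.045)^2
s = 6.9 x 10^-13 M
Check: 2s = 1.4 x 10^-12 ≪ 0.045, so the approximation is valid.

6.9 × 10^-13 M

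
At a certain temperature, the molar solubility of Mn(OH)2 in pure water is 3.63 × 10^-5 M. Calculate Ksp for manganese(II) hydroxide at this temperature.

Mn(OH)2(s) <=> Mn^2+(aq) + 2 OH^-(aq)
With molar solubility s: [Mn^2+] = s, [OH^-] = 2s.
Ksp = [Mn^2+][OH^-]^2
So Ksp = s × (2s)^2 = 4s^3
With s = 3.63 x 10^-5: Ksp = 1.91 × 10^-13

1.91 x 10^-13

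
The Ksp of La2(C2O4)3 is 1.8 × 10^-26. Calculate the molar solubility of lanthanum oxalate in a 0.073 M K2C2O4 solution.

La2(C2O4)3(s) ⇌ 2 La^3+ + 3 C2O4^2-
Ksp = [La^3+]^2[C2O4^2-]^3
Let s = moles of La2(C2O4)3 that dissolve per litre. [La^3+] = 2s, [C2O4^2-] = 0.073 + 3s ≈ 0.073 (since C2O4^2- from K2C2O4 dominates).
Ksp ≈ (2s)^2 × (0.073)^3
s = 3.4 x 10^-12 M
Check: 3s = 1.0 × 10^-11 ≪ 0.073, so the approximation is valid.

3.4e-12 M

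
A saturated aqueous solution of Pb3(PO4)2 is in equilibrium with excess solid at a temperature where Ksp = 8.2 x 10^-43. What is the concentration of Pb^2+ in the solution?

Pb3(PO4)2(s) ⇌ 3 Pb^2+ + 2 PO4^3-
Ksp = [Pb^2+]^3[PO4^3-]^2
Let s = molar solubility. Then [Pb^2+] = 3s and [PO4^3-] = 2s.
Substituting: Ksp = (3s)^3(2s)^2 = 108s^5
Solving, s = (8.2 x 10^-43/108)^(1/5) = 1.50 × 10^-9 M
[Pb^2+] = 3s = 4.5 × 10^-9 M

[Pb^2+] = 4.5e-9 M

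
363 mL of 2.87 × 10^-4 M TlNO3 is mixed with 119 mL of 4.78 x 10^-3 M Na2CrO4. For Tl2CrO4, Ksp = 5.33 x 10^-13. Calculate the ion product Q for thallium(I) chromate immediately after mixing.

Q ≈ 5.51 × 10^-11

Total volume = 363 + 119 = 482 mL.
[Tl^+] = 2.87 × 10^-4 × (363/482) = 2.161 x 10^-4 M
[CrO4^2-] = 4.78 × 10^-3 × (119/482) = 1.180 × 10^-3 M
Tl2CrO4(s) ⇌ 2 Tl^+ + CrO4^2-, so Q = [Tl^+]^2[CrO4^2-]
Q = (2.161 × 10^-4)^2(1.180 × 10^-3) = 5.51 × 10^-11
Q > Ksp, so Tl2CrO4 will precipitate.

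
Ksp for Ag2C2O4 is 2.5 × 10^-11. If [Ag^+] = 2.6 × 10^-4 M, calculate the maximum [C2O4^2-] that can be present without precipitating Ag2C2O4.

[C2O4^2-] = 3.7 × 10^-4 M

Ag2C2O4(s) ⇌ 2 Ag^+(aq) + C2O4^2-(aq)
Ksp = [Ag^+]^2[C2O4^2-]
Precipitation begins when Q = Ksp. With [Ag^+] = 2.6 × 10^-4 M:
2.5 × 10^-11 = (2.6 × 10^-4)^2 × [C2O4^2-]
[C2O4^2-] = (2.5 × 10^-11 / 6.76 × 10^-8) = 3.7 x 10^-4 M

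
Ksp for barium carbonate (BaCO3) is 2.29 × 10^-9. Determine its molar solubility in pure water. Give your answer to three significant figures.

BaCO3(s) ⇌ Ba^2+(aq) + CO3^2-(aq)
Ksp = [Ba^2+][CO3^2-]
If s mol/L of BaCO3 dissolves, [Ba^2+] = s and [CO3^2-] = s.
Ksp = (s)(s) = s^2
s = √(2.29 × 10^-9) = 4.79 x 10^-5 M

s = 4.79 × 10^-5 M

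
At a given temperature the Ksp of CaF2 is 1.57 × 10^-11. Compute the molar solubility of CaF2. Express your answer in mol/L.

CaF2(s) ⇌ Ca^2+(aq) + 2 F^-(aq)
Ksp = [Ca^2+][F^-]^2
With molar solubility s: [Ca^2+] = s, [F^-] = 2s.
Ksp = s(2s)^2 = 4s^3
s = (1.57 × 10^-11 / 4)^(1/3) = 1.58 x 10^-4 M

s ≈ 1.58 × 10^-4 M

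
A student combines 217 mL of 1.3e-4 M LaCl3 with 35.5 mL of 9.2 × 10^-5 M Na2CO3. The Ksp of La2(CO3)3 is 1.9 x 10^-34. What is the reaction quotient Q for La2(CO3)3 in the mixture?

Q = 2.7e-23

Total volume = 217 + 35.5 = 252.5 mL.
[La^3+] = 1.3 x 10^-4 × (217/252.5) = 1.12 x 10^-4 M
[CO3^2-] = 9.2 × 10^-5 × (35.5/252.5) = 1.29 × 10^-5 M
La2(CO3)3(s) <=> 2 La^3+ + 3 CO3^2-, so Q = [La^3+]^2[CO3^2-]^3
Q = (1.12 × 10^-4)^2(1.29 x 10^-5)^3 = 2.7 × 10^-23
Q > Ksp, so La2(CO3)3 will precipitate.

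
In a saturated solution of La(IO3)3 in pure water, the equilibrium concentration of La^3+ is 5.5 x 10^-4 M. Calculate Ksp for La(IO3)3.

Ksp = 2.5 × 10^-12

La(IO3)3(s) <=> La^3+(aq) + 3 IO3^-(aq)
Stoichiometry gives [IO3^-] = (3/1)[La^3+] = 1.65 × 10^-3 M.
Ksp = [La^3+][IO3^-]^3
Ksp = 5.5 x 10^-4 × (1.65 x 10^-3)^3 = 2.5 × 10^-12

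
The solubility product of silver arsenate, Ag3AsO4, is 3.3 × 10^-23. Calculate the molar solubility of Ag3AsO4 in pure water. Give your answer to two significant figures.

s = 1.1e-6 M

Ag3AsO4(s) <=> 3 Ag^+ + AsO4^3-
Ksp = [Ag^+]^3[AsO4^3-]
For each mole of Ag3AsO4 that dissolves: [Ag^+] = 3s, [AsO4^3-] = s.
Substituting: Ksp = (3s)^3s = 27s^4
Solving, s = (3.3 × 10^-23/27)^(1/4) = 1.1 × 10^-6 M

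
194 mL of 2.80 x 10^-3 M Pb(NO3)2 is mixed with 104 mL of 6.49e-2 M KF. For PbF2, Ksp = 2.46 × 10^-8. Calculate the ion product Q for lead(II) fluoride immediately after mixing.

9.35 x 10^-7

Total volume = 194 + 104 = 298 mL.
[Pb^2+] = 2.80 × 10^-3 × (194/298) = 1.823 x 10^-3 M
[F^-] = 6.49 x 10^-2 × (104/298) = 2.265 × 10^-2 M
PbF2(s) ⇌ Pb^2+(aq) + 2 F^-(aq), so Q = [Pb^2+][F^-]^2
Q = (1.823 x 10^-3)(2.265 × 10^-2)^2 = 9.35 x 10^-7
Q > Ksp, so PbF2 will precipitate.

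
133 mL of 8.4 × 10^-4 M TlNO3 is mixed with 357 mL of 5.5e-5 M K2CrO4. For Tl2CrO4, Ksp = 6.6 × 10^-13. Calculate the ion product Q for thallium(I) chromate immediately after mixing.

Q ≈ 2.1e-12

Total volume = 133 + 357 = 490 mL.
[Tl^+] = 8.4 × 10^-4 × (133/490) = 2.28 × 10^-4 M
[CrO4^2-] = 5.5 × 10^-5 × (357/490) = 4.01 × 10^-5 M
Tl2CrO4(s) ⇌ 2 Tl^+ + CrO4^2-, so Q = [Tl^+]^2[CrO4^2-]
Q = (2.28 x 10^-4)^2(4.01 × 10^-5) = 2.1 × 10^-12
Q > Ksp, so Tl2CrO4 will precipitate.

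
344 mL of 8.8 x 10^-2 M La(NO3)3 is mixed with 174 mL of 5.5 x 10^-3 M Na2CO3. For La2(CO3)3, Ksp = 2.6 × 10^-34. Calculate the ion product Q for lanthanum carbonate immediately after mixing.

Q ≈ 2.2 × 10^-11

Total volume = 344 + 174 = 518 mL.
[La^3+] = 8.8 x 10^-2 × (344/518) = 5.84 x 10^-2 M
[CO3^2-] = 5.5 × 10^-3 × (174/518) = 1.85 x 10^-3 M
La2(CO3)3(s) ⇌ 2 La^3+(aq) + 3 CO3^2-(aq), so Q = [La^3+]^2[CO3^2-]^3
Q = (5.84 x 10^-2)^2(1.85 × 10^-3)^3 = 2.2 x 10^-11
Q > Ksp, so La2(CO3)3 will precipitate.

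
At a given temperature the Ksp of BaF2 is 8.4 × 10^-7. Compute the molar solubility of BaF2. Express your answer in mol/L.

5.9 × 10^-3 M

BaF2(s) ⇌ Ba^2+ + 2 F^-
Ksp = [Ba^2+][F^-]^2
With molar solubility s: [Ba^2+] = s, [F^-] = 2s.
Ksp = s(2s)^2 = 4s^3
s = (8.4 × 10^-7 / 4)^(1/3) = 5.9 × 10^-3 M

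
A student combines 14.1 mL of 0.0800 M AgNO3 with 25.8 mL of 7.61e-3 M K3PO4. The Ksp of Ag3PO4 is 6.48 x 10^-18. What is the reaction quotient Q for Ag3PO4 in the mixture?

Total volume = 14.1 + 25.8 = 39.9 mL.
[Ag^+] = 8.00 × 10^-2 × (14.1/39.9) = 2.827 × 10^-2 M
[PO4^3-] = 7.61 × 10^-3 × (25.8/39.9) = 4.921 × 10^-3 M
Ag3PO4(s) ⇌ 3 Ag^+ + PO4^3-, so Q = [Ag^+]^3[PO4^3-]
Q = (2.827 × 10^-2)^3(4.921 x 10^-3) = 1.11 × 10^-7
Q > Ksp, so Ag3PO4 will precipitate.

1.11 × 10^-7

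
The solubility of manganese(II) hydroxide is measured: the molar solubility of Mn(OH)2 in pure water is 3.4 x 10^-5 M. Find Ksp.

Mn(OH)2(s) <=> Mn^2+ + 2 OH^-
Let s = molar solubility. Then [Mn^2+] = s and [OH^-] = 2s.
Ksp = [Mn^2+][OH^-]^2
Ksp = s(2s)^2 = 4s^3
With s = 3.4 × 10^-5: Ksp = 1.6 x 10^-13

Ksp ≈ 1.6e-13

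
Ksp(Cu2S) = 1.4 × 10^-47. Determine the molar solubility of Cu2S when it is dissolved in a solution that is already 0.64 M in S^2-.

s = 2.3 × 10^-24 M

Cu2S(s) ⇌ 2 Cu^+(aq) + S^2-(aq)
Ksp = [Cu^+]^2[S^2-]
If s mol/L dissolves here, [Cu^+] = 2s, [S^2-] = 0.64 + s ≈ 0.64 (since the S^2- already present dominates).
Ksp ≈ (2s)^2 × 0.64
s = 2.3 x 10^-24 M
Check: s = 2.3 × 10^-24 ≪ 0.64, so the approximation is valid.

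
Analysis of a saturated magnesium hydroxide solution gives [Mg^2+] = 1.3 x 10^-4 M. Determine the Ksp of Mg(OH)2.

Ksp = 8.8 x 10^-12

Mg(OH)2(s) ⇌ Mg^2+(aq) + 2 OH^-(aq)
Stoichiometry gives [OH^-] = (2/1)[Mg^2+] = 2.60 × 10^-4 M.
Ksp = [Mg^2+][OH^-]^2
Ksp = 1.3 x 10^-4 × (2.60 × 10^-4)^2 = 8.8 × 10^-12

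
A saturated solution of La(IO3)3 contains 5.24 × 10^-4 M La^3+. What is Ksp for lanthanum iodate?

Ksp = 2.04e-12

La(IO3)3(s) ⇌ La^3+(aq) + 3 IO3^-(aq)
Stoichiometry gives [IO3^-] = (3/1)[La^3+] = 1.572 × 10^-3 M.
Ksp = [La^3+][IO3^-]^3
Ksp = 5.24 × 10^-4 × (1.572 × 10^-3)^3 = 2.04 × 10^-12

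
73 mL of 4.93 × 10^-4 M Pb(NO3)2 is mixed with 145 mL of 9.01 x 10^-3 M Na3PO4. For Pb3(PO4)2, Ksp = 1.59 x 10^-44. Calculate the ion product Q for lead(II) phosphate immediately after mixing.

Total volume = 73 + 145 = 218 mL.
[Pb^2+] = 4.93 × 10^-4 × (73/218) = 1.651 x 10^-4 M
[PO4^3-] = 9.01 × 10^-3 × (145/218) = 5.993 × 10^-3 M
Pb3(PO4)2(s) ⇌ 3 Pb^2+(aq) + 2 PO4^3-(aq), so Q = [Pb^2+]^3[PO4^3-]^2
Q = (1.651 x 10^-4)^3(5.993 × 10^-3)^2 = 1.62 × 10^-16
Q > Ksp, so Pb3(PO4)2 will precipitate.

Q = 1.62 × 10^-16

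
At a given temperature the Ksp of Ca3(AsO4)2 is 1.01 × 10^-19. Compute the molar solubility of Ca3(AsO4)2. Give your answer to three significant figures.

s = 6.23e-5 M

Ca3(AsO4)2(s) ⇌ 3 Ca^2+(aq) + 2 AsO4^3-(aq)
Ksp = [Ca^2+]^3[AsO4^3-]^2
If s mol/L of Ca3(AsO4)2 dissolves, [Ca^2+] = 3s and [AsO4^3-] = 2s.
So Ksp = (3s)^3 × (2s)^2 = 108s^5
s = (1.01 × 10^-19 / 108)^(1/5) = 6.23 x 10^-5 M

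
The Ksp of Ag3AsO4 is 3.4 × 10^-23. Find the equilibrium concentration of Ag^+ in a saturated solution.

Ag3AsO4(s) ⇌ 3 Ag^+ + AsO4^3-
Ksp = [Ag^+]^3[AsO4^3-]
Let s = molar solubility. Then [Ag^+] = 3s and [AsO4^3-] = s.
Substituting: Ksp = (3s)^3s = 27s^4
Solving, s = (3.4 × 10^-23/27)^(1/4) = 1.06 × 10^-6 M
[Ag^+] = 3s = 3.2 x 10^-6 M

[Ag^+] ≈ 3.2 x 10^-6 M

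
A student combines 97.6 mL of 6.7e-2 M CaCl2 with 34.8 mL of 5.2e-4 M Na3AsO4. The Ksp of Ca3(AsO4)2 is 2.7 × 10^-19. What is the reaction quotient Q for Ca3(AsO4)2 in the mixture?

2.3 x 10^-12

Total volume = 97.6 + 34.8 = 132.4 mL.
[Ca^2+] = 6.7 × 10^-2 × (97.6/132.4) = 4.94 × 10^-2 M
[AsO4^3-] = 5.2 x 10^-4 × (34.8/132.4) = 1.37 x 10^-4 M
Ca3(AsO4)2(s) <=> 3 Ca^2+ + 2 AsO4^3-, so Q = [Ca^2+]^3[AsO4^3-]^2
Q = (4.94 × 10^-2)^3(1.37 × 10^-4)^2 = 2.3 × 10^-12
Q > Ksp, so Ca3(AsO4)2 will precipitate.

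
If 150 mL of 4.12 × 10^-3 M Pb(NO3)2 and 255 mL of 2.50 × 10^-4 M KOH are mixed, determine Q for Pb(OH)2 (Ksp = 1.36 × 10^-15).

Total volume = 150 + 255 = 405 mL.
[Pb^2+] = 4.12 × 10^-3 × (150/405) = 1.526 x 10^-3 M
[OH^-] = 2.50 × 10^-4 × (255/405) = 1.574 × 10^-4 M
Pb(OH)2(s) <=> Pb^2+(aq) + 2 OH^-(aq), so Q = [Pb^2+][OH^-]^2
Q = (1.526 × 10^-3)(1.574 × 10^-4)^2 = 3.78 × 10^-11
Q > Ksp, so Pb(OH)2 will precipitate.

Q = 3.78 × 10^-11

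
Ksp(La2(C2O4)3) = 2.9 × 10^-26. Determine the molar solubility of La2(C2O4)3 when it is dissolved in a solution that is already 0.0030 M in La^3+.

s ≈ 4.9 × 10^-8 M

La2(C2O4)3(s) <=> 2 La^3+(aq) + 3 C2O4^2-(aq)
Ksp = [La^3+]^2[C2O4^2-]^3
Let s = moles of La2(C2O4)3 that dissolve per litre. [La^3+] = 0.0030 + 2s ≈ 0.0030, [C2O4^2-] = 3s (Ksp is small, so little additional dissolves).
Ksp ≈ (0.0030)^2 × (3s)^3
s = 4.9 × 10^-8 M
Check: 2s = 9.8 x 10^-8 ≪ 0.0030, so the approximation is valid.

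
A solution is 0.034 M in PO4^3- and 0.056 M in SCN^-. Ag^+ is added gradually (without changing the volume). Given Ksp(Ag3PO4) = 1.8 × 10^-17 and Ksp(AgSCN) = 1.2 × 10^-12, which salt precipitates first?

AgSCN

Each salt begins to precipitate when Q = Ksp, i.e. when [Ag^+] reaches its threshold.
For Ag3PO4: 1.8 × 10^-17 = 0.034 × [Ag^+]^3  ⇒  [Ag^+] = 8.1 × 10^-6 M.
For AgSCN: 1.2 × 10^-12 = 0.056 × [Ag^+]  ⇒  [Ag^+] = 2.1 x 10^-11 M.
The salt with the lower threshold [Ag^+] precipitates first: AgSCN.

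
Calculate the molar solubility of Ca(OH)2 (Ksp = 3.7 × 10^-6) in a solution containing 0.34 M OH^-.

Ca(OH)2(s) ⇌ Ca^2+(aq) + 2 OH^-(aq)
Ksp = [Ca^2+][OH^-]^2
If s mol/L dissolves here, [Ca^2+] = s, [OH^-] = 0.34 + 2s ≈ 0.34 (Ksp is small, so little additional dissolves).
Ksp ≈ s × (0.34)^2
s = 3.2 × 10^-5 M
Check: 2s = 6.4 × 10^-5 ≪ 0.34, so the approximation is valid.

s = 3.2 × 10^-5 M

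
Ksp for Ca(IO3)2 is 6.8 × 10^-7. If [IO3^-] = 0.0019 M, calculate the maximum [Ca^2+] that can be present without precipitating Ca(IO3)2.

[Ca^2+] ≈ 1.9e-1 M

Ca(IO3)2(s) ⇌ Ca^2+(aq) + 2 IO3^-(aq)
Ksp = [Ca^2+][IO3^-]^2
Precipitation begins when Q = Ksp. With [IO3^-] = 0.0019 M:
6.8 × 10^-7 = (0.0019)^2 × [Ca^2+]
[Ca^2+] = (6.8 × 10^-7 / 3.61 x 10^-6) = 1.9 × 10^-1 M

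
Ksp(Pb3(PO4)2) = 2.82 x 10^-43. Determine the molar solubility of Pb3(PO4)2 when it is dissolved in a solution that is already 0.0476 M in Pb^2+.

s = 2.56 x 10^-20 M

Pb3(PO4)2(s) <=> 3 Pb^2+ + 2 PO4^3-
Ksp = [Pb^2+]^3[PO4^3-]^2
Let s be the molar solubility in this solution. [Pb^2+] = 0.0476 + 3s ≈ 0.0476, [PO4^3-] = 2s (common-ion effect: Pb^2+ is already 0.0476 M).
Ksp ≈ (0.0476)^3 × (2s)^2
s = 2.56 x 10^-20 M
Check: 3s = 7.7 x 10^-20 ≪ 0.0476, so the approximation is valid.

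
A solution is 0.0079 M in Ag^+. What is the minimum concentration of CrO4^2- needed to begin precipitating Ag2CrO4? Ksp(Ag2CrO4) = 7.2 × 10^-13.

1.2 × 10^-8 M

Ag2CrO4(s) ⇌ 2 Ag^+ + CrO4^2-
Ksp = [Ag^+]^2[CrO4^2-]
Precipitation begins when Q = Ksp. With [Ag^+] = 0.0079 M:
7.2 × 10^-13 = (0.0079)^2 × [CrO4^2-]
[CrO4^2-] = (7.2 × 10^-13 / 6.24 × 10^-5) = 1.2 × 10^-8 M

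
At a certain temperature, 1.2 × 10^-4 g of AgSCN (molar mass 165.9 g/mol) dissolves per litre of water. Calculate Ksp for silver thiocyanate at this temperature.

Ksp ≈ 5.2e-13

Molar solubility s = (1.2 × 10^-4 g/L) / (165.9 g/mol) = 7.23 × 10^-7 M.
AgSCN(s) <=> Ag^+(aq) + SCN^-(aq)
For each mole of AgSCN that dissolves: [Ag^+] = s, [SCN^-] = s.
Ksp = [Ag^+][SCN^-]
Ksp = s^2
Ksp = (7.23 × 10^-7)^2 = 5.2 x 10^-13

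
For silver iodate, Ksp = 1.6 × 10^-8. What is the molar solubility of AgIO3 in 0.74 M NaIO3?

2.2 × 10^-8 M

AgIO3(s) ⇌ Ag^+ + IO3^-
Ksp = [Ag^+][IO3^-]
Let s = moles of AgIO3 that dissolve per litre. [Ag^+] = s, [IO3^-] = 0.74 + s ≈ 0.74 (common-ion effect: IO3^- is already 0.74 M).
Ksp ≈ s × 0.74
s = 2.2 × 10^-8 M
Check: s = 2.2 × 10^-8 ≪ 0.74, so the approximation is valid.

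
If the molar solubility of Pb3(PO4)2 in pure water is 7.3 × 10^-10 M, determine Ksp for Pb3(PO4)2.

Ksp ≈ 2.2e-44

Pb3(PO4)2(s) ⇌ 3 Pb^2+ + 2 PO4^3-
With molar solubility s: [Pb^2+] = 3s, [PO4^3-] = 2s.
Ksp = [Pb^2+]^3[PO4^3-]^2
Substituting: Ksp = (3s)^3(2s)^2 = 108s^5
With s = 7.3 x 10^-10: Ksp = 2.2 × 10^-44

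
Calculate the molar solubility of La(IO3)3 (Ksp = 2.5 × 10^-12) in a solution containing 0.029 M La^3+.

La(IO3)3(s) <=> La^3+ + 3 IO3^-
Ksp = [La^3+][IO3^-]^3
Let s = moles of La(IO3)3 that dissolve per litre. [La^3+] = 0.029 + s ≈ 0.029, [IO3^-] = 3s (since the La^3+ already present dominates).
Ksp ≈ 0.029 × (3s)^3
s = 1.5 x 10^-4 M
Check: s = 1.5 × 10^-4 ≪ 0.029, so the approximation is valid.

s = 1.5 × 10^-4 M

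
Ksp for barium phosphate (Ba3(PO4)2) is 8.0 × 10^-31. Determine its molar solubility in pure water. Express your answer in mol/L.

Ba3(PO4)2(s) <=> 3 Ba^2+ + 2 PO4^3-
Ksp = [Ba^2+]^3[PO4^3-]^2
For each mole of Ba3(PO4)2 that dissolves: [Ba^2+] = 3s, [PO4^3-] = 2s.
So Ksp = (3s)^3 × (2s)^2 = 108s^5
Solving, s = (8.0 × 10^-31/108)^(1/5) = 3.7 × 10^-7 M

3.7 × 10^-7 M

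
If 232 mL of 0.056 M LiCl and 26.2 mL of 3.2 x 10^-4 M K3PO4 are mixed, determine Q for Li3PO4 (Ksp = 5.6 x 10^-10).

Q ≈ 4.1 × 10^-9

Total volume = 232 + 26.2 = 258.2 mL.
[Li^+] = 5.6 × 10^-2 × (232/258.2) = 5.03 × 10^-2 M
[PO4^3-] = 3.2 × 10^-4 × (26.2/258.2) = 3.25 × 10^-5 M
Li3PO4(s) <=> 3 Li^+ + PO4^3-, so Q = [Li^+]^3[PO4^3-]
Q = (5.03 x 10^-2)^3(3.25 × 10^-5) = 4.1 × 10^-9
Q > Ksp, so Li3PO4 will precipitate.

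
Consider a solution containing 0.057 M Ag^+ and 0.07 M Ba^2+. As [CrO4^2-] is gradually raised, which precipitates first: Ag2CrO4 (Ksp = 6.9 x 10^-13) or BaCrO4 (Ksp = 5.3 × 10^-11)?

Ag2CrO4

Precipitation of each salt starts when its ion product equals its Ksp.
For Ag2CrO4: 6.9 x 10^-13 = (0.057)^2 × [CrO4^2-]  ⇒  [CrO4^2-] = 2.1 x 10^-10 M.
For BaCrO4: 5.3 × 10^-11 = 0.07 × [CrO4^2-]  ⇒  [CrO4^2-] = 7.6 × 10^-10 M.
The salt with the lower threshold [CrO4^2-] precipitates first: Ag2CrO4.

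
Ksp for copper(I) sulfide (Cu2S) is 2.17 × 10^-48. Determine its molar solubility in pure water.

Cu2S(s) <=> 2 Cu^+ + S^2-
Ksp = [Cu^+]^2[S^2-]
With molar solubility s: [Cu^+] = 2s, [S^2-] = s.
So Ksp = (2s)^2 × s = 4s^3
s^3 = 2.17 × 10^-48 / 4, so s = 8.16 x 10^-17 M

s ≈ 8.16 × 10^-17 M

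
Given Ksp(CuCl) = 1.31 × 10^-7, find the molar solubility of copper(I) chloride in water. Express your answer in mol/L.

CuCl(s) <=> Cu^+ + Cl^-
Ksp = [Cu^+][Cl^-]
If s mol/L of CuCl dissolves, [Cu^+] = s and [Cl^-] = s.
Ksp = s^2
s = √(1.31 × 10^-7) = 3.62 × 10^-4 M

s ≈ 3.62e-4 M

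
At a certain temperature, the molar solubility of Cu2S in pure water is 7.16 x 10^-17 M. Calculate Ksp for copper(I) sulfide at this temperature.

Ksp = 1.47 × 10^-48

Cu2S(s) ⇌ 2 Cu^+ + S^2-
For each mole of Cu2S that dissolves: [Cu^+] = 2s, [S^2-] = s.
Ksp = [Cu^+]^2[S^2-]
Ksp = (2s)^2s = 4s^3
With s = 7.16 x 10^-17: Ksp = 1.47 × 10^-48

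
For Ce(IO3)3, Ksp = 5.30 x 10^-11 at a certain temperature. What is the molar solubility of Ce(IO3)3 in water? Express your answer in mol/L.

Ce(IO3)3(s) <=> Ce^3+ + 3 IO3^-
Ksp = [Ce^3+][IO3^-]^3
Let s = molar solubility. Then [Ce^3+] = s and [IO3^-] = 3s.
Ksp = s(3s)^3 = 27s^4
s = (5.30 x 10^-11 / 27)^(1/4) = 1.18 × 10^-3 M

s = 1.18 × 10^-3 M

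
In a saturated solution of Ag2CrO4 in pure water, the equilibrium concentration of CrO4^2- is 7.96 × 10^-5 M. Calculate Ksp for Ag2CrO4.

Ksp = 2.02 × 10^-12

Ag2CrO4(s) <=> 2 Ag^+(aq) + CrO4^2-(aq)
Stoichiometry gives [Ag^+] = (2/1)[CrO4^2-] = 1.592 × 10^-4 M.
Ksp = [Ag^+]^2[CrO4^2-]
Ksp = (1.592 x 10^-4)^2 × 7.96 x 10^-5 = 2.02 × 10^-12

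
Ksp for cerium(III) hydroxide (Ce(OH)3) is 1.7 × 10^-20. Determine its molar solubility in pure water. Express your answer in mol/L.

5.0 × 10^-6 M

Ce(OH)3(s) ⇌ Ce^3+ + 3 OH^-
Ksp = [Ce^3+][OH^-]^3
For each mole of Ce(OH)3 that dissolves: [Ce^3+] = s, [OH^-] = 3s.
Substituting: Ksp = s(3s)^3 = 27s^4
Solving, s = (1.7 × 10^-20/27)^(1/4) = 5.0 x 10^-6 M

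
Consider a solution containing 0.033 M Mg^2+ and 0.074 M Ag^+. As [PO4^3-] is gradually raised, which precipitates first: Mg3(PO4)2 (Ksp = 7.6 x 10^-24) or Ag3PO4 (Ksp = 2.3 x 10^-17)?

Each salt begins to precipitate when Q = Ksp, i.e. when [PO4^3-] reaches its threshold.
For Mg3(PO4)2: 7.6 x 10^-24 = (0.033)^3 × [PO4^3-]^2  ⇒  [PO4^3-] = 4.6 x 10^-10 M.
For Ag3PO4: 2.3 x 10^-17 = (0.074)^3 × [PO4^3-]  ⇒  [PO4^3-] = 5.7 × 10^-14 M.
The salt with the lower threshold [PO4^3-] precipitates first: Ag3PO4.

Ag3PO4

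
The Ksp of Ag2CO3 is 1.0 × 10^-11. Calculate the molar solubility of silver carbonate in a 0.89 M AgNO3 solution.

Ag2CO3(s) <=> 2 Ag^+ + CO3^2-
Ksp = [Ag^+]^2[CO3^2-]
If s mol/L dissolves here, [Ag^+] = 0.89 + 2s ≈ 0.89, [CO3^2-] = s (common-ion effect: Ag^+ is already 0.89 M).
Ksp ≈ (0.89)^2 × s
s = 1.3 x 10^-11 M
Check: 2s = 2.5 × 10^-11 ≪ 0.89, so the approximation is valid.

s = 1.3 x 10^-11 M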